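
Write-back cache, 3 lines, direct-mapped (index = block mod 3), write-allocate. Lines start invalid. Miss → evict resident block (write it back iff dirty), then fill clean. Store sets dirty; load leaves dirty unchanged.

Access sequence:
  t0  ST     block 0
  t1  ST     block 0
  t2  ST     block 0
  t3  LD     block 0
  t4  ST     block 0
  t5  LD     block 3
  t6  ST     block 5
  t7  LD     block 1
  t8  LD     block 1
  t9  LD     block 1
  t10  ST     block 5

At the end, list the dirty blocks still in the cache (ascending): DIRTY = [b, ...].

DIRTY = [5]

  0 | W B0 → L0 miss [D]
  1 | W B0 → L0 hit [D]
  2 | W B0 → L0 hit [D]
  3 | R B0 → L0 hit [D]
  4 | W B0 → L0 hit [D]
  5 | R B3 → L0 miss wb→B0 [-]
  6 | W B5 → L2 miss [D]
  7 | R B1 → L1 miss [-]
  8 | R B1 → L1 hit [-]
  9 | R B1 → L1 hit [-]
  10 | W B5 → L2 hit [D]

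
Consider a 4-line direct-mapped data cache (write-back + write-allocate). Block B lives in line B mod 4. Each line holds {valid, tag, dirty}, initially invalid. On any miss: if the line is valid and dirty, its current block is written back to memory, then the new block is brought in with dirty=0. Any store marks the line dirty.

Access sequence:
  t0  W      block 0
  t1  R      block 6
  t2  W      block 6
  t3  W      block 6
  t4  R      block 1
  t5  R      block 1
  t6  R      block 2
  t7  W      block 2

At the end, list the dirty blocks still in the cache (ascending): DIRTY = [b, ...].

  0 | W B0 → L0 miss [D]
  1 | R B6 → L2 miss [-]
  2 | W B6 → L2 hit [D]
  3 | W B6 → L2 hit [D]
  4 | R B1 → L1 miss [-]
  5 | R B1 → L1 hit [-]
  6 | R B2 → L2 miss wb→B6 [-]
  7 | W B2 → L2 hit [D]

DIRTY = [0, 2]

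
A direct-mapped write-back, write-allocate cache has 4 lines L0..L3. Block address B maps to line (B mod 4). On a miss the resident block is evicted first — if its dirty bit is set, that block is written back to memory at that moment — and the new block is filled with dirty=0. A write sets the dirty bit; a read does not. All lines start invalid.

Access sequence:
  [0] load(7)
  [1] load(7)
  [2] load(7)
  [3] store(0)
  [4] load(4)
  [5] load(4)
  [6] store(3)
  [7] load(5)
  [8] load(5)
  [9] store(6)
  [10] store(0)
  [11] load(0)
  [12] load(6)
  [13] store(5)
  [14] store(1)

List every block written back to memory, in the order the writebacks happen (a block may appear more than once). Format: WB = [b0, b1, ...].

0: R B7 -> L3 miss  d=-]
1: R B7 -> L3 hit  d=-]
2: R B7 -> L3 hit  d=-]
3: W B0 -> L0 miss  d=D]
4: R B4 -> L0 miss wb->B0  d=-]
5: R B4 -> L0 hit  d=-]
6: W B3 -> L3 miss  d=D]
7: R B5 -> L1 miss  d=-]
8: R B5 -> L1 hit  d=-]
9: W B6 -> L2 miss  d=D]
10: W B0 -> L0 miss  d=D]
11: R B0 -> L0 hit  d=D]
12: R B6 -> L2 hit  d=D]
13: W B5 -> L1 hit  d=D]
14: W B1 -> L1 miss wb->B5  d=D]

WB = [0, 5]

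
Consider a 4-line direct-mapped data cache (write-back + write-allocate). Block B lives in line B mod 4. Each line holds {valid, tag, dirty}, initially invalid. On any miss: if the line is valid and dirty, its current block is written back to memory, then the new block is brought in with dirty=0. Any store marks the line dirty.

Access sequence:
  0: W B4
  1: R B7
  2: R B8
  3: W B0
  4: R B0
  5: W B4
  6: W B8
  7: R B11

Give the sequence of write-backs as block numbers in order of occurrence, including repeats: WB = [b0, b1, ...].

0: W B4 -> L0 miss  d=D]
1: R B7 -> L3 miss  d=-]
2: R B8 -> L0 miss wb->B4  d=-]
3: W B0 -> L0 miss  d=D]
4: R B0 -> L0 hit  d=D]
5: W B4 -> L0 miss wb->B0  d=D]
6: W B8 -> L0 miss wb->B4  d=D]
7: R B11 -> L3 miss  d=-]

WB = [4, 0, 4]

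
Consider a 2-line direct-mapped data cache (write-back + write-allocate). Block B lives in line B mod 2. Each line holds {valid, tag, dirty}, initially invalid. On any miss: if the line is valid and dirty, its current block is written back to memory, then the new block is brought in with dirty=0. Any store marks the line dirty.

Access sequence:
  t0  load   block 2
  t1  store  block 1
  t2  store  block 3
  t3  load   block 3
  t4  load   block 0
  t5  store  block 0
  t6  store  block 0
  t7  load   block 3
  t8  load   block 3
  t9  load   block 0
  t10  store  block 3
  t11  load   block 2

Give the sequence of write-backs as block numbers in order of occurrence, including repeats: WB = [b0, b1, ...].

WB = [1, 0]

  0 | R B2 → L0 miss [-]
  1 | W B1 → L1 miss [D]
  2 | W B3 → L1 miss wb→B1 [D]
  3 | R B3 → L1 hit [D]
  4 | R B0 → L0 miss [-]
  5 | W B0 → L0 hit [D]
  6 | W B0 → L0 hit [D]
  7 | R B3 → L1 hit [D]
  8 | R B3 → L1 hit [D]
  9 | R B0 → L0 hit [D]
  10 | W B3 → L1 hit [D]
  11 | R B2 → L0 miss wb→B0 [-]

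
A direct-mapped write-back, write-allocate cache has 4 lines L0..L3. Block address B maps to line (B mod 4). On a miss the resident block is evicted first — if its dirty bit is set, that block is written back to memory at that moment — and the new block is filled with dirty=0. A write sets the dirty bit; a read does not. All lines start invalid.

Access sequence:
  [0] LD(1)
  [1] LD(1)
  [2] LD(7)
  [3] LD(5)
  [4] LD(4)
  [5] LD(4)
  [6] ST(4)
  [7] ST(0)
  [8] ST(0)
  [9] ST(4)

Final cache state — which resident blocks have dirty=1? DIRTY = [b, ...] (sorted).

DIRTY = [4]

  0 | R B1 → L1 miss [-]
  1 | R B1 → L1 hit [-]
  2 | R B7 → L3 miss [-]
  3 | R B5 → L1 miss [-]
  4 | R B4 → L0 miss [-]
  5 | R B4 → L0 hit [-]
  6 | W B4 → L0 hit [D]
  7 | W B0 → L0 miss wb→B4 [D]
  8 | W B0 → L0 hit [D]
  9 | W B4 → L0 miss wb→B0 [D]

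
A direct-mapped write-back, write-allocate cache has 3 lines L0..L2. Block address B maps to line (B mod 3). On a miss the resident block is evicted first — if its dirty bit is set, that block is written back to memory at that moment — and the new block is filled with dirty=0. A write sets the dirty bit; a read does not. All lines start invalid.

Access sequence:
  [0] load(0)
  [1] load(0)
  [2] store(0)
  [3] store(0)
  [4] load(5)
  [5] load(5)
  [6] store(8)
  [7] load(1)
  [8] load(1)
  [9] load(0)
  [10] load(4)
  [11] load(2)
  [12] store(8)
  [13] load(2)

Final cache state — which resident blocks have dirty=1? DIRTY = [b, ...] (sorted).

0: R B0 → L0 miss [-]
1: R B0 → L0 hit [-]
2: W B0 → L0 hit [D]
3: W B0 → L0 hit [D]
4: R B5 → L2 miss [-]
5: R B5 → L2 hit [-]
6: W B8 → L2 miss [D]
7: R B1 → L1 miss [-]
8: R B1 → L1 hit [-]
9: R B0 → L0 hit [D]
10: R B4 → L1 miss [-]
11: R B2 → L2 miss wb→B8 [-]
12: W B8 → L2 miss [D]
13: R B2 → L2 miss wb→B8 [-]

DIRTY = [0]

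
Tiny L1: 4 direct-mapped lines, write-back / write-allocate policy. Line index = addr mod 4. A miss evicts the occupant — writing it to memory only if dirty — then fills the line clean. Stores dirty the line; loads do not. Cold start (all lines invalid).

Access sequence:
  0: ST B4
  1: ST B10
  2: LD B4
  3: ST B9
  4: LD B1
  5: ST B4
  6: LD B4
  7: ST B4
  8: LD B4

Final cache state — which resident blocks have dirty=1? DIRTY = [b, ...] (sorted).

  0 | W B4 → L0 miss [D]
  1 | W B10 → L2 miss [D]
  2 | R B4 → L0 hit [D]
  3 | W B9 → L1 miss [D]
  4 | R B1 → L1 miss wb→B9 [-]
  5 | W B4 → L0 hit [D]
  6 | R B4 → L0 hit [D]
  7 | W B4 → L0 hit [D]
  8 | R B4 → L0 hit [D]

DIRTY = [4, 10]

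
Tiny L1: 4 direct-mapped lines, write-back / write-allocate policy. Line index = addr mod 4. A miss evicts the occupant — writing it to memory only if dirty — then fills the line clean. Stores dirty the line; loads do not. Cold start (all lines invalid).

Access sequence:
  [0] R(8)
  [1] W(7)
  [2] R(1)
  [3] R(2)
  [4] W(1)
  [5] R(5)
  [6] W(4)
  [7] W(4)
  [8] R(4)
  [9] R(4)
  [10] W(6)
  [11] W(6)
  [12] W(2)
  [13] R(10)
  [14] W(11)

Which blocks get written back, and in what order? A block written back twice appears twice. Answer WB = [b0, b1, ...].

0: R B8 -> L0 miss  d=-]
1: W B7 -> L3 miss  d=D]
2: R B1 -> L1 miss  d=-]
3: R B2 -> L2 miss  d=-]
4: W B1 -> L1 hit  d=D]
5: R B5 -> L1 miss wb->B1  d=-]
6: W B4 -> L0 miss  d=D]
7: W B4 -> L0 hit  d=D]
8: R B4 -> L0 hit  d=D]
9: R B4 -> L0 hit  d=D]
10: W B6 -> L2 miss  d=D]
11: W B6 -> L2 hit  d=D]
12: W B2 -> L2 miss wb->B6  d=D]
13: R B10 -> L2 miss wb->B2  d=-]
14: W B11 -> L3 miss wb->B7  d=D]

WB = [1, 6, 2, 7]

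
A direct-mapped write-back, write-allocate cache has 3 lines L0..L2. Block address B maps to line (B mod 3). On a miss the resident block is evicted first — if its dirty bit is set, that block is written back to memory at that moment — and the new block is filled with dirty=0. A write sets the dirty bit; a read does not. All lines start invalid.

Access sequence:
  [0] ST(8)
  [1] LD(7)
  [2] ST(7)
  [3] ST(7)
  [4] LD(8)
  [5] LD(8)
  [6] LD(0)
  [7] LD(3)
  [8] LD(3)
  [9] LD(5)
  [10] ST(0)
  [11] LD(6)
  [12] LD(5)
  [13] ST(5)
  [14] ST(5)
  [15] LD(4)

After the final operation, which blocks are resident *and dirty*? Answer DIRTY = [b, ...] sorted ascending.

DIRTY = [5]

0: W B8 → L2 miss [D]
1: R B7 → L1 miss [-]
2: W B7 → L1 hit [D]
3: W B7 → L1 hit [D]
4: R B8 → L2 hit [D]
5: R B8 → L2 hit [D]
6: R B0 → L0 miss [-]
7: R B3 → L0 miss [-]
8: R B3 → L0 hit [-]
9: R B5 → L2 miss wb→B8 [-]
10: W B0 → L0 miss [D]
11: R B6 → L0 miss wb→B0 [-]
12: R B5 → L2 hit [-]
13: W B5 → L2 hit [D]
14: W B5 → L2 hit [D]
15: R B4 → L1 miss wb→B7 [-]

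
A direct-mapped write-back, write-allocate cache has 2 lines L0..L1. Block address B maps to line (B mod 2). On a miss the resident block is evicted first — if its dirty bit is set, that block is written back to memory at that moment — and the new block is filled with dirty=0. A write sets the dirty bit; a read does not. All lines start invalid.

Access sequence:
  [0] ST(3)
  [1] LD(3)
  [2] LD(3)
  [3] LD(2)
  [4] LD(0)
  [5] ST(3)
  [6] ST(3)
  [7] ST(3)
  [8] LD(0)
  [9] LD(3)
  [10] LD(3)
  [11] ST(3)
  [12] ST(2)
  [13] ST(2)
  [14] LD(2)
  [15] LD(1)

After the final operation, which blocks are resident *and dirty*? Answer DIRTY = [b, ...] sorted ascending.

DIRTY = [2]

  0 | W B3 → L1 miss [D]
  1 | R B3 → L1 hit [D]
  2 | R B3 → L1 hit [D]
  3 | R B2 → L0 miss [-]
  4 | R B0 → L0 miss [-]
  5 | W B3 → L1 hit [D]
  6 | W B3 → L1 hit [D]
  7 | W B3 → L1 hit [D]
  8 | R B0 → L0 hit [-]
  9 | R B3 → L1 hit [D]
  10 | R B3 → L1 hit [D]
  11 | W B3 → L1 hit [D]
  12 | W B2 → L0 miss [D]
  13 | W B2 → L0 hit [D]
  14 | R B2 → L0 hit [D]
  15 | R B1 → L1 miss wb→B3 [-]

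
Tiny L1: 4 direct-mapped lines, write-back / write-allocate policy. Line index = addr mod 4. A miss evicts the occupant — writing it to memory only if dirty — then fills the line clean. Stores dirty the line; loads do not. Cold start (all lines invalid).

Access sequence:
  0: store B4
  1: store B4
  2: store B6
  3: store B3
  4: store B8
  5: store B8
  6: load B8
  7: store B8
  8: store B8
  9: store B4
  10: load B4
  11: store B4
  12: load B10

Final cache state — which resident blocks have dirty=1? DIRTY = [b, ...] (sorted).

0: W B4 → L0 miss [D]
1: W B4 → L0 hit [D]
2: W B6 → L2 miss [D]
3: W B3 → L3 miss [D]
4: W B8 → L0 miss wb→B4 [D]
5: W B8 → L0 hit [D]
6: R B8 → L0 hit [D]
7: W B8 → L0 hit [D]
8: W B8 → L0 hit [D]
9: W B4 → L0 miss wb→B8 [D]
10: R B4 → L0 hit [D]
11: W B4 → L0 hit [D]
12: R B10 → L2 miss wb→B6 [-]

DIRTY = [3, 4]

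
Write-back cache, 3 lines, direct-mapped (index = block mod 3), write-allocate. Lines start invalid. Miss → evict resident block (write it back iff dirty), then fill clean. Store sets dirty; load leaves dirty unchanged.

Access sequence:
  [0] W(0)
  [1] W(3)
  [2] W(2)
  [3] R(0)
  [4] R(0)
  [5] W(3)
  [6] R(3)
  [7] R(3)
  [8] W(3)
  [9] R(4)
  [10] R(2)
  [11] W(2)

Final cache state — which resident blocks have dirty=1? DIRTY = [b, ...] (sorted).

DIRTY = [2, 3]

0: W B0 → L0 miss [D]
1: W B3 → L0 miss wb→B0 [D]
2: W B2 → L2 miss [D]
3: R B0 → L0 miss wb→B3 [-]
4: R B0 → L0 hit [-]
5: W B3 → L0 miss [D]
6: R B3 → L0 hit [D]
7: R B3 → L0 hit [D]
8: W B3 → L0 hit [D]
9: R B4 → L1 miss [-]
10: R B2 → L2 hit [D]
11: W B2 → L2 hit [D]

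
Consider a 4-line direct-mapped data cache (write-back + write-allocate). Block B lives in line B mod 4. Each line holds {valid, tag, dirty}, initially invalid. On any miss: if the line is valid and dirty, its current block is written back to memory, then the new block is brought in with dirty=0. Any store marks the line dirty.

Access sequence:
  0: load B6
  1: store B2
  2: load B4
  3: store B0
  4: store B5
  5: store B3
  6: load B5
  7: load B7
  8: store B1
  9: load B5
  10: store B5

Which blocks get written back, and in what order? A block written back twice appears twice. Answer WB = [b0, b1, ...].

0: R B6 → L2 miss [-]
1: W B2 → L2 miss [D]
2: R B4 → L0 miss [-]
3: W B0 → L0 miss [D]
4: W B5 → L1 miss [D]
5: W B3 → L3 miss [D]
6: R B5 → L1 hit [D]
7: R B7 → L3 miss wb→B3 [-]
8: W B1 → L1 miss wb→B5 [D]
9: R B5 → L1 miss wb→B1 [-]
10: W B5 → L1 hit [D]

WB = [3, 5, 1]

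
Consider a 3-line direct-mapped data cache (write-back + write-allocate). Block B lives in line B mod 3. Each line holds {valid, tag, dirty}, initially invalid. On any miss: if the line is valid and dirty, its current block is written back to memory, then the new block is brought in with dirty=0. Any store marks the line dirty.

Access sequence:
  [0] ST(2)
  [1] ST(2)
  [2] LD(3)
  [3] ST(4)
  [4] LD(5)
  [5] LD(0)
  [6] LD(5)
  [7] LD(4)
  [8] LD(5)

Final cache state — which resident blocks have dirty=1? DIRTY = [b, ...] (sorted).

DIRTY = [4]

  0 | W B2 → L2 miss [D]
  1 | W B2 → L2 hit [D]
  2 | R B3 → L0 miss [-]
  3 | W B4 → L1 miss [D]
  4 | R B5 → L2 miss wb→B2 [-]
  5 | R B0 → L0 miss [-]
  6 | R B5 → L2 hit [-]
  7 | R B4 → L1 hit [D]
  8 | R B5 → L2 hit [-]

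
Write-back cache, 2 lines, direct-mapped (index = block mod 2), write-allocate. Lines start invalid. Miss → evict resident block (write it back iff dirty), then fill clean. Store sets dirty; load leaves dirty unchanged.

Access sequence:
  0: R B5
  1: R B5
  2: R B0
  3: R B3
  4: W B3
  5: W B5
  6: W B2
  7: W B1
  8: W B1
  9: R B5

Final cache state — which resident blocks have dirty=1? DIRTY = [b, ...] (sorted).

0: R B5 → L1 miss [-]
1: R B5 → L1 hit [-]
2: R B0 → L0 miss [-]
3: R B3 → L1 miss [-]
4: W B3 → L1 hit [D]
5: W B5 → L1 miss wb→B3 [D]
6: W B2 → L0 miss [D]
7: W B1 → L1 miss wb→B5 [D]
8: W B1 → L1 hit [D]
9: R B5 → L1 miss wb→B1 [-]

DIRTY = [2]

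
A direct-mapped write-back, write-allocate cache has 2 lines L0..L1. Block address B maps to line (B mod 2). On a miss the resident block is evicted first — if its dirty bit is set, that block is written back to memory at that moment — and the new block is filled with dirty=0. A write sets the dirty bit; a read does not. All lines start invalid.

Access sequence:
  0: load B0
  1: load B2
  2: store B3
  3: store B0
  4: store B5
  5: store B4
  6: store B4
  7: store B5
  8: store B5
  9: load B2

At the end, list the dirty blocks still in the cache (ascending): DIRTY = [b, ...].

0: R B0 → L0 miss [-]
1: R B2 → L0 miss [-]
2: W B3 → L1 miss [D]
3: W B0 → L0 miss [D]
4: W B5 → L1 miss wb→B3 [D]
5: W B4 → L0 miss wb→B0 [D]
6: W B4 → L0 hit [D]
7: W B5 → L1 hit [D]
8: W B5 → L1 hit [D]
9: R B2 → L0 miss wb→B4 [-]

DIRTY = [5]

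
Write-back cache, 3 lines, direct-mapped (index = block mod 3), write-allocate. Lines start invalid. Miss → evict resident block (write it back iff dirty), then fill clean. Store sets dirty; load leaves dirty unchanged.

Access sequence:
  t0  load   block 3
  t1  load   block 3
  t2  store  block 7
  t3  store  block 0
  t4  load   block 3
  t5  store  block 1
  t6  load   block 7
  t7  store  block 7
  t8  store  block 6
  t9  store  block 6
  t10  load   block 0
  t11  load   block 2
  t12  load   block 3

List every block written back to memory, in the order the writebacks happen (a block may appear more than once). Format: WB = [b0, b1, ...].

WB = [0, 7, 1, 6]

  0 | R B3 → L0 miss [-]
  1 | R B3 → L0 hit [-]
  2 | W B7 → L1 miss [D]
  3 | W B0 → L0 miss [D]
  4 | R B3 → L0 miss wb→B0 [-]
  5 | W B1 → L1 miss wb→B7 [D]
  6 | R B7 → L1 miss wb→B1 [-]
  7 | W B7 → L1 hit [D]
  8 | W B6 → L0 miss [D]
  9 | W B6 → L0 hit [D]
  10 | R B0 → L0 miss wb→B6 [-]
  11 | R B2 → L2 miss [-]
  12 | R B3 → L0 miss [-]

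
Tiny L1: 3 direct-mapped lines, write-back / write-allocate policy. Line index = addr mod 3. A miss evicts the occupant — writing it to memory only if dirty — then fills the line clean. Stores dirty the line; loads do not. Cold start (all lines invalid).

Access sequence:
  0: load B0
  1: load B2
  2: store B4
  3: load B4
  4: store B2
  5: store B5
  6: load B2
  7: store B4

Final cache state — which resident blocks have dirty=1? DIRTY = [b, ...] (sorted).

DIRTY = [4]

0: R B0 -> L0 miss  d=-]
1: R B2 -> L2 miss  d=-]
2: W B4 -> L1 miss  d=D]
3: R B4 -> L1 hit  d=D]
4: W B2 -> L2 hit  d=D]
5: W B5 -> L2 miss wb->B2  d=D]
6: R B2 -> L2 miss wb->B5  d=-]
7: W B4 -> L1 hit  d=D]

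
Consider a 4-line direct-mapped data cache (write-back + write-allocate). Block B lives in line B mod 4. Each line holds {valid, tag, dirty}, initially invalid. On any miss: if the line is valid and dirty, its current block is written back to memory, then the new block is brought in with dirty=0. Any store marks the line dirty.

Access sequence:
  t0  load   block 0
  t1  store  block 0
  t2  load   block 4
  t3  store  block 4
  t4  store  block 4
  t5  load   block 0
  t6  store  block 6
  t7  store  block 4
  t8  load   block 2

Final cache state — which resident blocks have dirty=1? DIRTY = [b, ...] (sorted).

  0 | R B0 → L0 miss [-]
  1 | W B0 → L0 hit [D]
  2 | R B4 → L0 miss wb→B0 [-]
  3 | W B4 → L0 hit [D]
  4 | W B4 → L0 hit [D]
  5 | R B0 → L0 miss wb→B4 [-]
  6 | W B6 → L2 miss [D]
  7 | W B4 → L0 miss [D]
  8 | R B2 → L2 miss wb→B6 [-]

DIRTY = [4]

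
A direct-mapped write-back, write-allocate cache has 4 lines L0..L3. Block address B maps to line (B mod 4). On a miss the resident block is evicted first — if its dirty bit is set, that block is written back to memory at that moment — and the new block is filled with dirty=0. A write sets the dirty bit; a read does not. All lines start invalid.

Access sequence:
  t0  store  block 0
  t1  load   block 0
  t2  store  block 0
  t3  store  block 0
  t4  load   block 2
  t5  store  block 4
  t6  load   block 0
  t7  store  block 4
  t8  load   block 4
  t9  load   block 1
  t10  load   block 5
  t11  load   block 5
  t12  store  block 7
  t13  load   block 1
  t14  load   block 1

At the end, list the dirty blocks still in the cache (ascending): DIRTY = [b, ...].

0: W B0 → L0 miss [D]
1: R B0 → L0 hit [D]
2: W B0 → L0 hit [D]
3: W B0 → L0 hit [D]
4: R B2 → L2 miss [-]
5: W B4 → L0 miss wb→B0 [D]
6: R B0 → L0 miss wb→B4 [-]
7: W B4 → L0 miss [D]
8: R B4 → L0 hit [D]
9: R B1 → L1 miss [-]
10: R B5 → L1 miss [-]
11: R B5 → L1 hit [-]
12: W B7 → L3 miss [D]
13: R B1 → L1 miss [-]
14: R B1 → L1 hit [-]

DIRTY = [4, 7]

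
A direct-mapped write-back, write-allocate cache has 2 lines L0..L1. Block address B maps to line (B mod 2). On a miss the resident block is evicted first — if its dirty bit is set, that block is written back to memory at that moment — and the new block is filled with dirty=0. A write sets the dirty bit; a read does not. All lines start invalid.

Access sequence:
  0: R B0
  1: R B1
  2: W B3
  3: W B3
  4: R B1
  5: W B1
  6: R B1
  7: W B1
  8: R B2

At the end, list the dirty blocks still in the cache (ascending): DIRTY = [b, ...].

DIRTY = [1]

0: R B0 -> L0 miss  d=-]
1: R B1 -> L1 miss  d=-]
2: W B3 -> L1 miss  d=D]
3: W B3 -> L1 hit  d=D]
4: R B1 -> L1 miss wb->B3  d=-]
5: W B1 -> L1 hit  d=D]
6: R B1 -> L1 hit  d=D]
7: W B1 -> L1 hit  d=D]
8: R B2 -> L0 miss  d=-]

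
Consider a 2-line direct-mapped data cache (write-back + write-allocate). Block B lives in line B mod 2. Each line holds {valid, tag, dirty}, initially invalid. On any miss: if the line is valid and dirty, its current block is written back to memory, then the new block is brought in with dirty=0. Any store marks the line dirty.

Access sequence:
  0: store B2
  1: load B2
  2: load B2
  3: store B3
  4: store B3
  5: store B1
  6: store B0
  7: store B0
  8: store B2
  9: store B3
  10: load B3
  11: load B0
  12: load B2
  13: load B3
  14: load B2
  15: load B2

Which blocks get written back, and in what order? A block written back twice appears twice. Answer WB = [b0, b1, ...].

0: W B2 -> L0 miss  d=D]
1: R B2 -> L0 hit  d=D]
2: R B2 -> L0 hit  d=D]
3: W B3 -> L1 miss  d=D]
4: W B3 -> L1 hit  d=D]
5: W B1 -> L1 miss wb->B3  d=D]
6: W B0 -> L0 miss wb->B2  d=D]
7: W B0 -> L0 hit  d=D]
8: W B2 -> L0 miss wb->B0  d=D]
9: W B3 -> L1 miss wb->B1  d=D]
10: R B3 -> L1 hit  d=D]
11: R B0 -> L0 miss wb->B2  d=-]
12: R B2 -> L0 miss  d=-]
13: R B3 -> L1 hit  d=D]
14: R B2 -> L0 hit  d=-]
15: R B2 -> L0 hit  d=-]

WB = [3, 2, 0, 1, 2]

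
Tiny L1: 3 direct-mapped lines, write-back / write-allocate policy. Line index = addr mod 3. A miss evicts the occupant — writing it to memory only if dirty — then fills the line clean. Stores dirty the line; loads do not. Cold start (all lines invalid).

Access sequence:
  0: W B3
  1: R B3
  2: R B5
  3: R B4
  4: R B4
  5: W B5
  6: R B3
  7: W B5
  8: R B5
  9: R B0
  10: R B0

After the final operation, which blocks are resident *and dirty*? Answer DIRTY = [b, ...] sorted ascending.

0: W B3 → L0 miss [D]
1: R B3 → L0 hit [D]
2: R B5 → L2 miss [-]
3: R B4 → L1 miss [-]
4: R B4 → L1 hit [-]
5: W B5 → L2 hit [D]
6: R B3 → L0 hit [D]
7: W B5 → L2 hit [D]
8: R B5 → L2 hit [D]
9: R B0 → L0 miss wb→B3 [-]
10: R B0 → L0 hit [-]

DIRTY = [5]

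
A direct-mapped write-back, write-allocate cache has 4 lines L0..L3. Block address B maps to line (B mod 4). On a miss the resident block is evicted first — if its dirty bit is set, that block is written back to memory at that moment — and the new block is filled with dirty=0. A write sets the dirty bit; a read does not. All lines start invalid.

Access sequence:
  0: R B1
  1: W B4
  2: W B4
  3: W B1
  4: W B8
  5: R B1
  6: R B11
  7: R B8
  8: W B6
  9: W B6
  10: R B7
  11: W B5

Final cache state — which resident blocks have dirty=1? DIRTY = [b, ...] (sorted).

0: R B1 → L1 miss [-]
1: W B4 → L0 miss [D]
2: W B4 → L0 hit [D]
3: W B1 → L1 hit [D]
4: W B8 → L0 miss wb→B4 [D]
5: R B1 → L1 hit [D]
6: R B11 → L3 miss [-]
7: R B8 → L0 hit [D]
8: W B6 → L2 miss [D]
9: W B6 → L2 hit [D]
10: R B7 → L3 miss [-]
11: W B5 → L1 miss wb→B1 [D]

DIRTY = [5, 6, 8]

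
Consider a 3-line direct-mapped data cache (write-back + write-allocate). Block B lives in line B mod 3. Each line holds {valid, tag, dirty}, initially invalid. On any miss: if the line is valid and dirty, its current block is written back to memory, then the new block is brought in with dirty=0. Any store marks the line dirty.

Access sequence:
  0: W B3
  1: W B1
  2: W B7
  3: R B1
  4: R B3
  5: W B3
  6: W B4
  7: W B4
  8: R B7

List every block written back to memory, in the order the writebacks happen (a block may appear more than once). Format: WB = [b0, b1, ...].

WB = [1, 7, 4]

  0 | W B3 → L0 miss [D]
  1 | W B1 → L1 miss [D]
  2 | W B7 → L1 miss wb→B1 [D]
  3 | R B1 → L1 miss wb→B7 [-]
  4 | R B3 → L0 hit [D]
  5 | W B3 → L0 hit [D]
  6 | W B4 → L1 miss [D]
  7 | W B4 → L1 hit [D]
  8 | R B7 → L1 miss wb→B4 [-]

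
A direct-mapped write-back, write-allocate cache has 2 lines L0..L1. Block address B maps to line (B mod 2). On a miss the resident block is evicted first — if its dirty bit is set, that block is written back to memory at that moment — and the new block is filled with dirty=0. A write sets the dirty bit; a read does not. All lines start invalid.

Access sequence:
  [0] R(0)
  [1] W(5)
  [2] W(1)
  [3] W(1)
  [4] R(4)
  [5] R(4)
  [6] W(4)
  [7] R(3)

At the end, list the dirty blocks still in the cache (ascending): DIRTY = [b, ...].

DIRTY = [4]

  0 | R B0 → L0 miss [-]
  1 | W B5 → L1 miss [D]
  2 | W B1 → L1 miss wb→B5 [D]
  3 | W B1 → L1 hit [D]
  4 | R B4 → L0 miss [-]
  5 | R B4 → L0 hit [-]
  6 | W B4 → L0 hit [D]
  7 | R B3 → L1 miss wb→B1 [-]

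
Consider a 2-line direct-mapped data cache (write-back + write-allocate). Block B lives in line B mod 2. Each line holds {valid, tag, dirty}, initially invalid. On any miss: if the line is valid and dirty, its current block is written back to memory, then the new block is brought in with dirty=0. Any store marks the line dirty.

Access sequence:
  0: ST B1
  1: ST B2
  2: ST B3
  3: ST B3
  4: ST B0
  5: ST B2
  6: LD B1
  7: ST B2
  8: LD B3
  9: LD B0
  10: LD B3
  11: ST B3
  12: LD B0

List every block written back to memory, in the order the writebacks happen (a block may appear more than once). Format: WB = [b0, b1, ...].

  0 | W B1 → L1 miss [D]
  1 | W B2 → L0 miss [D]
  2 | W B3 → L1 miss wb→B1 [D]
  3 | W B3 → L1 hit [D]
  4 | W B0 → L0 miss wb→B2 [D]
  5 | W B2 → L0 miss wb→B0 [D]
  6 | R B1 → L1 miss wb→B3 [-]
  7 | W B2 → L0 hit [D]
  8 | R B3 → L1 miss [-]
  9 | R B0 → L0 miss wb→B2 [-]
  10 | R B3 → L1 hit [-]
  11 | W B3 → L1 hit [D]
  12 | R B0 → L0 hit [-]

WB = [1, 2, 0, 3, 2]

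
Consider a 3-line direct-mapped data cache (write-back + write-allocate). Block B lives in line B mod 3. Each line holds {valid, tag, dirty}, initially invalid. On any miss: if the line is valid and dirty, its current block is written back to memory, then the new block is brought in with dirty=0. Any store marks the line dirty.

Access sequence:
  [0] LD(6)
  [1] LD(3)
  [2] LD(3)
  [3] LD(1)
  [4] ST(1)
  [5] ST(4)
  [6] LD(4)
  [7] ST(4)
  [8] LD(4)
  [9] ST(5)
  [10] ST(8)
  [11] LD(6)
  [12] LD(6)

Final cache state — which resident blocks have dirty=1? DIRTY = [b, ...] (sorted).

0: R B6 → L0 miss [-]
1: R B3 → L0 miss [-]
2: R B3 → L0 hit [-]
3: R B1 → L1 miss [-]
4: W B1 → L1 hit [D]
5: W B4 → L1 miss wb→B1 [D]
6: R B4 → L1 hit [D]
7: W B4 → L1 hit [D]
8: R B4 → L1 hit [D]
9: W B5 → L2 miss [D]
10: W B8 → L2 miss wb→B5 [D]
11: R B6 → L0 miss [-]
12: R B6 → L0 hit [-]

DIRTY = [4, 8]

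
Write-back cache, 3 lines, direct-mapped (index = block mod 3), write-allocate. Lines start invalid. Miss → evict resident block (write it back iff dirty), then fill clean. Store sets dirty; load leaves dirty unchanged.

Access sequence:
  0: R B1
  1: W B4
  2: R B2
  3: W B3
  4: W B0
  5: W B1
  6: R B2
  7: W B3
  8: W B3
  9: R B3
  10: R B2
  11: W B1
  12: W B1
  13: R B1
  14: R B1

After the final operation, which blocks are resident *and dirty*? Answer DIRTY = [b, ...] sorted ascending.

DIRTY = [1, 3]

  0 | R B1 → L1 miss [-]
  1 | W B4 → L1 miss [D]
  2 | R B2 → L2 miss [-]
  3 | W B3 → L0 miss [D]
  4 | W B0 → L0 miss wb→B3 [D]
  5 | W B1 → L1 miss wb→B4 [D]
  6 | R B2 → L2 hit [-]
  7 | W B3 → L0 miss wb→B0 [D]
  8 | W B3 → L0 hit [D]
  9 | R B3 → L0 hit [D]
  10 | R B2 → L2 hit [-]
  11 | W B1 → L1 hit [D]
  12 | W B1 → L1 hit [D]
  13 | R B1 → L1 hit [D]
  14 | R B1 → L1 hit [D]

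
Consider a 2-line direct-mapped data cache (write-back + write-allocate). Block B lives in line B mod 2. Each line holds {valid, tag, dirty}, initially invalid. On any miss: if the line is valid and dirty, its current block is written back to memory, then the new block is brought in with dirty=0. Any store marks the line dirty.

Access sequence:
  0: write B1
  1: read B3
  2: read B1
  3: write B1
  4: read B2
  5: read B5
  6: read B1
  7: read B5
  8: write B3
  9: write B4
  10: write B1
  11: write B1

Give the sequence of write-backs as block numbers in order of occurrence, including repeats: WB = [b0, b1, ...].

WB = [1, 1, 3]

0: W B1 → L1 miss [D]
1: R B3 → L1 miss wb→B1 [-]
2: R B1 → L1 miss [-]
3: W B1 → L1 hit [D]
4: R B2 → L0 miss [-]
5: R B5 → L1 miss wb→B1 [-]
6: R B1 → L1 miss [-]
7: R B5 → L1 miss [-]
8: W B3 → L1 miss [D]
9: W B4 → L0 miss [D]
10: W B1 → L1 miss wb→B3 [D]
11: W B1 → L1 hit [D]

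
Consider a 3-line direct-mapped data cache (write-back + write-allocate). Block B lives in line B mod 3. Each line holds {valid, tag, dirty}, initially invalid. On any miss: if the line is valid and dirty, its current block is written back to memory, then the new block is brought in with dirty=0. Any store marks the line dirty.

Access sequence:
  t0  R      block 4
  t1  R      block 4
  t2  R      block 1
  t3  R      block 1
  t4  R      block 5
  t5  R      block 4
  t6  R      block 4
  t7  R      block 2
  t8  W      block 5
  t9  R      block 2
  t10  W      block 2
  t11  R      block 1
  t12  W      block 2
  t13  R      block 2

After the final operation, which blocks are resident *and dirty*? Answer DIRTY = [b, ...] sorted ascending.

  0 | R B4 → L1 miss [-]
  1 | R B4 → L1 hit [-]
  2 | R B1 → L1 miss [-]
  3 | R B1 → L1 hit [-]
  4 | R B5 → L2 miss [-]
  5 | R B4 → L1 miss [-]
  6 | R B4 → L1 hit [-]
  7 | R B2 → L2 miss [-]
  8 | W B5 → L2 miss [D]
  9 | R B2 → L2 miss wb→B5 [-]
  10 | W B2 → L2 hit [D]
  11 | R B1 → L1 miss [-]
  12 | W B2 → L2 hit [D]
  13 | R B2 → L2 hit [D]

DIRTY = [2]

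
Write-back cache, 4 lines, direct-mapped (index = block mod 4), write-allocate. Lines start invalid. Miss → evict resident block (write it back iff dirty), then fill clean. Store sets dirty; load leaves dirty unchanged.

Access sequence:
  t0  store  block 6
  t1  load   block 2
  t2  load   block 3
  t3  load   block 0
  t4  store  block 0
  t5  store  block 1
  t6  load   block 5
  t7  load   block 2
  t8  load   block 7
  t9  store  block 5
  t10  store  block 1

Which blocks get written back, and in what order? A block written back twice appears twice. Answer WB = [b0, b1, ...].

0: W B6 → L2 miss [D]
1: R B2 → L2 miss wb→B6 [-]
2: R B3 → L3 miss [-]
3: R B0 → L0 miss [-]
4: W B0 → L0 hit [D]
5: W B1 → L1 miss [D]
6: R B5 → L1 miss wb→B1 [-]
7: R B2 → L2 hit [-]
8: R B7 → L3 miss [-]
9: W B5 → L1 hit [D]
10: W B1 → L1 miss wb→B5 [D]

WB = [6, 1, 5]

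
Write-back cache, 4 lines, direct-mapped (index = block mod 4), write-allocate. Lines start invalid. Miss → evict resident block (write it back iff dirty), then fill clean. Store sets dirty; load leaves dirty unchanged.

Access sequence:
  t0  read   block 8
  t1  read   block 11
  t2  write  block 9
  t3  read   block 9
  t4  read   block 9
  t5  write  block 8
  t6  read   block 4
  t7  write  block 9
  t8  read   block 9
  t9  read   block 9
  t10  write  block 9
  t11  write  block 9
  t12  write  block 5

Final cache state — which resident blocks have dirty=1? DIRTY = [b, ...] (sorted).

DIRTY = [5]

0: R B8 -> L0 miss  d=-]
1: R B11 -> L3 miss  d=-]
2: W B9 -> L1 miss  d=D]
3: R B9 -> L1 hit  d=D]
4: R B9 -> L1 hit  d=D]
5: W B8 -> L0 hit  d=D]
6: R B4 -> L0 miss wb->B8  d=-]
7: W B9 -> L1 hit  d=D]
8: R B9 -> L1 hit  d=D]
9: R B9 -> L1 hit  d=D]
10: W B9 -> L1 hit  d=D]
11: W B9 -> L1 hit  d=D]
12: W B5 -> L1 miss wb->B9  d=D]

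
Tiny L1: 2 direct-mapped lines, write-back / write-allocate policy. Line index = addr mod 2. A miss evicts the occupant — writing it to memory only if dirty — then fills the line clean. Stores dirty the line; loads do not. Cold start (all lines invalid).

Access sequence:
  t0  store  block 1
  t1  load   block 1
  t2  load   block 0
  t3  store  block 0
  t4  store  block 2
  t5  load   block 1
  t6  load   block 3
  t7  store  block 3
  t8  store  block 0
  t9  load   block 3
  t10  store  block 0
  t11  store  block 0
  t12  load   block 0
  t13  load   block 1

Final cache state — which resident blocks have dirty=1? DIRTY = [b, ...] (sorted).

DIRTY = [0]

0: W B1 → L1 miss [D]
1: R B1 → L1 hit [D]
2: R B0 → L0 miss [-]
3: W B0 → L0 hit [D]
4: W B2 → L0 miss wb→B0 [D]
5: R B1 → L1 hit [D]
6: R B3 → L1 miss wb→B1 [-]
7: W B3 → L1 hit [D]
8: W B0 → L0 miss wb→B2 [D]
9: R B3 → L1 hit [D]
10: W B0 → L0 hit [D]
11: W B0 → L0 hit [D]
12: R B0 → L0 hit [D]
13: R B1 → L1 miss wb→B3 [-]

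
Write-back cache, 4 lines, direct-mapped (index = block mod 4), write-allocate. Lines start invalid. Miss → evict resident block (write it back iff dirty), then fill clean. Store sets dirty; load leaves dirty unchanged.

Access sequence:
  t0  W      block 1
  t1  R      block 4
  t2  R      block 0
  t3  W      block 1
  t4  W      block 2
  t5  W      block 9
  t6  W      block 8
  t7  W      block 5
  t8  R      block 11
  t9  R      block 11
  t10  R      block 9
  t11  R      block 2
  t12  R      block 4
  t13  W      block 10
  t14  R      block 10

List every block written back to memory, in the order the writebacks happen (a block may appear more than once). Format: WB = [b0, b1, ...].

0: W B1 -> L1 miss  d=D]
1: R B4 -> L0 miss  d=-]
2: R B0 -> L0 miss  d=-]
3: W B1 -> L1 hit  d=D]
4: W B2 -> L2 miss  d=D]
5: W B9 -> L1 miss wb->B1  d=D]
6: W B8 -> L0 miss  d=D]
7: W B5 -> L1 miss wb->B9  d=D]
8: R B11 -> L3 miss  d=-]
9: R B11 -> L3 hit  d=-]
10: R B9 -> L1 miss wb->B5  d=-]
11: R B2 -> L2 hit  d=D]
12: R B4 -> L0 miss wb->B8  d=-]
13: W B10 -> L2 miss wb->B2  d=D]
14: R B10 -> L2 hit  d=D]

WB = [1, 9, 5, 8, 2]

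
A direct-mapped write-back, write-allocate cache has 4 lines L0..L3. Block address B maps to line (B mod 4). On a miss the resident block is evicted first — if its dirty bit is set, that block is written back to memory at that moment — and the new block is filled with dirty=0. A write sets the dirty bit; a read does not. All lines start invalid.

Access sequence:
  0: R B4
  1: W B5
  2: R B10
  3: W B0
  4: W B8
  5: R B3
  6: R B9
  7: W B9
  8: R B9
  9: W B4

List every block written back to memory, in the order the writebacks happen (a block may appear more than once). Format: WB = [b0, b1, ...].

  0 | R B4 → L0 miss [-]
  1 | W B5 → L1 miss [D]
  2 | R B10 → L2 miss [-]
  3 | W B0 → L0 miss [D]
  4 | W B8 → L0 miss wb→B0 [D]
  5 | R B3 → L3 miss [-]
  6 | R B9 → L1 miss wb→B5 [-]
  7 | W B9 → L1 hit [D]
  8 | R B9 → L1 hit [D]
  9 | W B4 → L0 miss wb→B8 [D]

WB = [0, 5, 8]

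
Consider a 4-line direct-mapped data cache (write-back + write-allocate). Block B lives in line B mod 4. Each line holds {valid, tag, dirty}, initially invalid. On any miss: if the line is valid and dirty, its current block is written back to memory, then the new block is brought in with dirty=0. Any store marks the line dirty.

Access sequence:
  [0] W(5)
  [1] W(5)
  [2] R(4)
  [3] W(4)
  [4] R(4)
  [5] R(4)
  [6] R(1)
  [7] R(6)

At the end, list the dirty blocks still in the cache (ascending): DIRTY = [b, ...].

  0 | W B5 → L1 miss [D]
  1 | W B5 → L1 hit [D]
  2 | R B4 → L0 miss [-]
  3 | W B4 → L0 hit [D]
  4 | R B4 → L0 hit [D]
  5 | R B4 → L0 hit [D]
  6 | R B1 → L1 miss wb→B5 [-]
  7 | R B6 → L2 miss [-]

DIRTY = [4]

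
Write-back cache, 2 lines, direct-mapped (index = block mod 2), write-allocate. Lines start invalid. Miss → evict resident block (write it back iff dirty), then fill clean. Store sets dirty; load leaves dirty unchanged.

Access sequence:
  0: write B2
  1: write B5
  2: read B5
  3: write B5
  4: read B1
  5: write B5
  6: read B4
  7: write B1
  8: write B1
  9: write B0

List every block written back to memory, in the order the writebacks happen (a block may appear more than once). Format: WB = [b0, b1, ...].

WB = [5, 2, 5]

0: W B2 → L0 miss [D]
1: W B5 → L1 miss [D]
2: R B5 → L1 hit [D]
3: W B5 → L1 hit [D]
4: R B1 → L1 miss wb→B5 [-]
5: W B5 → L1 miss [D]
6: R B4 → L0 miss wb→B2 [-]
7: W B1 → L1 miss wb→B5 [D]
8: W B1 → L1 hit [D]
9: W B0 → L0 miss [D]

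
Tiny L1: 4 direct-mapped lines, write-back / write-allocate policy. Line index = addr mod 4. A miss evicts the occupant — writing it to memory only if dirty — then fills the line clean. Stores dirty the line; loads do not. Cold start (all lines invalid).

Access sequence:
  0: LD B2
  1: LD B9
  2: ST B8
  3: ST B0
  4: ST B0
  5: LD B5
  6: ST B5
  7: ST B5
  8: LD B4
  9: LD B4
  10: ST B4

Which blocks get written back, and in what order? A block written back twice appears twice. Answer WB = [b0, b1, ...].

0: R B2 -> L2 miss  d=-]
1: R B9 -> L1 miss  d=-]
2: W B8 -> L0 miss  d=D]
3: W B0 -> L0 miss wb->B8  d=D]
4: W B0 -> L0 hit  d=D]
5: R B5 -> L1 miss  d=-]
6: W B5 -> L1 hit  d=D]
7: W B5 -> L1 hit  d=D]
8: R B4 -> L0 miss wb->B0  d=-]
9: R B4 -> L0 hit  d=-]
10: W B4 -> L0 hit  d=D]

WB = [8, 0]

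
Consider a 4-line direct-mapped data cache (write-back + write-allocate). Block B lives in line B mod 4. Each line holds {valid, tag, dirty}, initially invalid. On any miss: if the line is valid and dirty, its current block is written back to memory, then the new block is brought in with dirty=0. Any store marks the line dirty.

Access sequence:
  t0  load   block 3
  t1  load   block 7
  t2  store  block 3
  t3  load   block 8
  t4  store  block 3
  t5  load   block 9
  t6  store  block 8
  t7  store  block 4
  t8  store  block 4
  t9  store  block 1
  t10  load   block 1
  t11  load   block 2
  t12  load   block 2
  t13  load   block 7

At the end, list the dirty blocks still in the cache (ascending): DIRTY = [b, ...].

DIRTY = [1, 4]

  0 | R B3 → L3 miss [-]
  1 | R B7 → L3 miss [-]
  2 | W B3 → L3 miss [D]
  3 | R B8 → L0 miss [-]
  4 | W B3 → L3 hit [D]
  5 | R B9 → L1 miss [-]
  6 | W B8 → L0 hit [D]
  7 | W B4 → L0 miss wb→B8 [D]
  8 | W B4 → L0 hit [D]
  9 | W B1 → L1 miss [D]
  10 | R B1 → L1 hit [D]
  11 | R B2 → L2 miss [-]
  12 | R B2 → L2 hit [-]
  13 | R B7 → L3 miss wb→B3 [-]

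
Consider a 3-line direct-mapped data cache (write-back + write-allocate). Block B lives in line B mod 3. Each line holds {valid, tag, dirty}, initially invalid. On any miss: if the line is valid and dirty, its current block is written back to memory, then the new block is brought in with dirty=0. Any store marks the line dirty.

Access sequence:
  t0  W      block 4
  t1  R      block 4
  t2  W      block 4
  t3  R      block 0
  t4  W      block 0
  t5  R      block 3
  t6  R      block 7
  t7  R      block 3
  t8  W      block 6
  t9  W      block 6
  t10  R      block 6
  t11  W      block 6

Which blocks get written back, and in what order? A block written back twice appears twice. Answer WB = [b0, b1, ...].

0: W B4 -> L1 miss  d=D]
1: R B4 -> L1 hit  d=D]
2: W B4 -> L1 hit  d=D]
3: R B0 -> L0 miss  d=-]
4: W B0 -> L0 hit  d=D]
5: R B3 -> L0 miss wb->B0  d=-]
6: R B7 -> L1 miss wb->B4  d=-]
7: R B3 -> L0 hit  d=-]
8: W B6 -> L0 miss  d=D]
9: W B6 -> L0 hit  d=D]
10: R B6 -> L0 hit  d=D]
11: W B6 -> L0 hit  d=D]

WB = [0, 4]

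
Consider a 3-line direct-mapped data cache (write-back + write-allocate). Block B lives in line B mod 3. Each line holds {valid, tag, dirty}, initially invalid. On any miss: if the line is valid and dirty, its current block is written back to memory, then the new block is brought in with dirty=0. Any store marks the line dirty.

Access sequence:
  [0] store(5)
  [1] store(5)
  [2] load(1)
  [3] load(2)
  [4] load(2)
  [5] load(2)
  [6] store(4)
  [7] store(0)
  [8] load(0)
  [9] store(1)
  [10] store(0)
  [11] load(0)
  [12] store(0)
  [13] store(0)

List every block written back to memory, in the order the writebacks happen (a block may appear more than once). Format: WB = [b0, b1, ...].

0: W B5 → L2 miss [D]
1: W B5 → L2 hit [D]
2: R B1 → L1 miss [-]
3: R B2 → L2 miss wb→B5 [-]
4: R B2 → L2 hit [-]
5: R B2 → L2 hit [-]
6: W B4 → L1 miss [D]
7: W B0 → L0 miss [D]
8: R B0 → L0 hit [D]
9: W B1 → L1 miss wb→B4 [D]
10: W B0 → L0 hit [D]
11: R B0 → L0 hit [D]
12: W B0 → L0 hit [D]
13: W B0 → L0 hit [D]

WB = [5, 4]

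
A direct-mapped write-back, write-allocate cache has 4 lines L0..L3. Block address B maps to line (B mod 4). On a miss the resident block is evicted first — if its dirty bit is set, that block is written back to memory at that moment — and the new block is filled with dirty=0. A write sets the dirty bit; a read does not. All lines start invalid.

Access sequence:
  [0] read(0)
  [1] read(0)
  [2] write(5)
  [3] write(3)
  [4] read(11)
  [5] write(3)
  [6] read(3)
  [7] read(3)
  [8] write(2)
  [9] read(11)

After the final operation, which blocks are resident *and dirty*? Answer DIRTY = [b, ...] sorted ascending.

DIRTY = [2, 5]

  0 | R B0 → L0 miss [-]
  1 | R B0 → L0 hit [-]
  2 | W B5 → L1 miss [D]
  3 | W B3 → L3 miss [D]
  4 | R B11 → L3 miss wb→B3 [-]
  5 | W B3 → L3 miss [D]
  6 | R B3 → L3 hit [D]
  7 | R B3 → L3 hit [D]
  8 | W B2 → L2 miss [D]
  9 | R B11 → L3 miss wb→B3 [-]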